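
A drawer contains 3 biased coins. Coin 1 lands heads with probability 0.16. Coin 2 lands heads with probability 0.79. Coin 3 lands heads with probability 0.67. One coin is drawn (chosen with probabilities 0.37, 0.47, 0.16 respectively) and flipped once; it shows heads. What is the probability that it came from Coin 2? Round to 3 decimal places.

Posterior probability ≈ 0.691

P(heads|C1) = 0.16; P(heads|C2) = 0.79; P(heads|C3) = 0.67.
Prior × likelihood for each source: 0.37·0.16=0.05920, 0.47·0.79=0.3713, 0.16·0.67=0.1072. Summing gives P(heads) = 0.53770.
P(Coin 2 | heads) = 0.3713 / 0.53770 = 0.691.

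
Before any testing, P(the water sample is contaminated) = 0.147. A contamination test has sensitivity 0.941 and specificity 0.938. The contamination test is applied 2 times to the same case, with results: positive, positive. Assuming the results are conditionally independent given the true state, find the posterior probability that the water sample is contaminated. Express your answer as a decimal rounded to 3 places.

With H the event that the water sample is contaminated, the joint likelihood of the observed sequence is P(data|H) = 0.941·0.941 = 0.88548 and P(data|¬H) = 0.062·0.062 = 0.0038440.
Bayes: P(H|data) = 0.147·0.88548 / (0.147·0.88548 + 0.853·0.0038440) = 0.13017/0.13344 = 0.9754.

Posterior P(H) ≈ 0.975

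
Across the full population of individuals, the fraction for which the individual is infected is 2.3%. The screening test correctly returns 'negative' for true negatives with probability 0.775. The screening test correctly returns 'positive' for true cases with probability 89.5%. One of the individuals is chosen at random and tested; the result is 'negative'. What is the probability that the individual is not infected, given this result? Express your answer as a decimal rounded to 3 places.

Let H be the event that the individual is infected. P(H) = 0.023, so P(¬H) = 0.977. With E the 'negative' result, P(E|H) = 0.105 and P(E|¬H) = 0.775.
P(E) = 0.105·0.023 + 0.775·0.977 = 0.0024150 + 0.75718 = 0.75959.
By Bayes' theorem, P(H|E) = 0.0024150 / 0.75959 = 0.003. Hence P(¬H|E) = 1 − 0.003 = 0.997.

P(¬H | E) ≈ 0.997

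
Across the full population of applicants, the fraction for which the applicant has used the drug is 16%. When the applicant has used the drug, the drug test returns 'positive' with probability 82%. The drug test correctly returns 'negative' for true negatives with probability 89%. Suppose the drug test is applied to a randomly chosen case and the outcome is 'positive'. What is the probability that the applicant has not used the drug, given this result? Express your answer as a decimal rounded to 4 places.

P(¬H | E) ≈ 0.4132

Let H be the event that the applicant has used the drug. P(H) = 0.16, so P(¬H) = 0.84. With E the 'positive' result, P(E|H) = 0.82 and P(E|¬H) = 0.11.
P(E) = 0.82·0.16 + 0.11·0.84 = 0.13120 + 0.092400 = 0.22360.
By Bayes' theorem, P(H|E) = 0.13120 / 0.22360 = 0.5868. Hence P(¬H|E) = 1 − 0.5868 = 0.4132.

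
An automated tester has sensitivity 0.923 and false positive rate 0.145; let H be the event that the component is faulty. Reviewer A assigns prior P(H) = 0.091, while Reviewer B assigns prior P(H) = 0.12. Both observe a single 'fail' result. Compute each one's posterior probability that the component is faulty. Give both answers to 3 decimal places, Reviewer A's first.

Reviewer A: 0.389; Reviewer B: 0.465

P('+'|H) = 0.923, P('+'|¬H) = 0.145.
Reviewer A: numerator 0.923·0.091 = 0.083993; evidence = 0.083993+0.145·0.909 = 0.21580; posterior = 0.389.
Reviewer B: numerator 0.923·0.12 = 0.11076; evidence = 0.11076+0.145·0.88 = 0.23836; posterior = 0.465.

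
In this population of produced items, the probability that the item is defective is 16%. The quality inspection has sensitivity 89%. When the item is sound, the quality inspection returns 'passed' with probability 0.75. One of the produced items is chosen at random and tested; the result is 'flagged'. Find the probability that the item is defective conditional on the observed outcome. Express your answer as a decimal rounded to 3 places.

Write H for 'the item is defective'. Prior odds H:¬H = 0.16/0.84 = 0.19048. For the 'flagged' outcome, the likelihood ratio is 0.89/0.25 = 3.5600.
Posterior odds = 0.19048 × 3.5600 = 0.67810, so P(H|E) = 0.67810/(1+0.67810) = 0.404.

P(H | E) ≈ 0.404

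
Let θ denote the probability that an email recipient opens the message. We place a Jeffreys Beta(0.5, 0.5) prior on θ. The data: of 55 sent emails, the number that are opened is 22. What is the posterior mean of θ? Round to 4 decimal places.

The binomial likelihood is conjugate to the Beta prior: with 22 successes and 33 failures, the posterior is Beta(0.5+22, 0.5+33) = Beta(22.5, 33.5).
Posterior mean = α/(α+β) = 22.5/56 = 0.4018.

Posterior mean ≈ 0.4018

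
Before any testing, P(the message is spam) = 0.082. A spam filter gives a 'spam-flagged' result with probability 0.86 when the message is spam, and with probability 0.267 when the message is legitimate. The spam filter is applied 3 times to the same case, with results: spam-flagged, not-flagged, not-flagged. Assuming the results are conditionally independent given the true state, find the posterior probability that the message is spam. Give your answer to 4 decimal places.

With H the event that the message is spam, the joint likelihood of the observed sequence is P(data|H) = 0.86·0.14·0.14 = 0.016856 and P(data|¬H) = 0.267·0.733·0.733 = 0.14346.
Bayes: P(H|data) = 0.082·0.016856 / (0.082·0.016856 + 0.918·0.14346) = 0.0013822/0.13307 = 0.0104.

Posterior P(H) ≈ 0.0104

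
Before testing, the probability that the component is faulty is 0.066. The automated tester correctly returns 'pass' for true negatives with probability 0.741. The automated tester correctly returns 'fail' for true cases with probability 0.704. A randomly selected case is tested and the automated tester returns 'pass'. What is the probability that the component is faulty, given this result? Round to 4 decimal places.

P(H | E) ≈ 0.0275

Write H for 'the component is faulty'. Prior odds H:¬H = 0.066/0.934 = 0.070664. For the 'pass' outcome, the likelihood ratio is 0.296/0.741 = 0.39946.
Posterior odds = 0.070664 × 0.39946 = 0.028227, so P(H|E) = 0.028227/(1+0.028227) = 0.0275.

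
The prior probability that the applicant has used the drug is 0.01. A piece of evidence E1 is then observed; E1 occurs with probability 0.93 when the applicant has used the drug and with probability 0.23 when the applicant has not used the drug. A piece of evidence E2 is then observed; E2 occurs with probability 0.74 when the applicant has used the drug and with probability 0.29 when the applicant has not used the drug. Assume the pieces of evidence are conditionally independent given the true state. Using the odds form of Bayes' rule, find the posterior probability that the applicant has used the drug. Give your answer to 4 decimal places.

Prior odds = 0.01/(1−0.01) = 0.010101.
Likelihood ratio for E1 = 0.93/0.23 = 4.0435.
Likelihood ratio for E2 = 0.74/0.29 = 2.5517.
Posterior odds = prior odds × LR₁ × LR₂ = 0.10422.
Posterior probability = odds/(1+odds) = 0.10422/1.1042 = 0.0944.

Posterior probability ≈ 0.0944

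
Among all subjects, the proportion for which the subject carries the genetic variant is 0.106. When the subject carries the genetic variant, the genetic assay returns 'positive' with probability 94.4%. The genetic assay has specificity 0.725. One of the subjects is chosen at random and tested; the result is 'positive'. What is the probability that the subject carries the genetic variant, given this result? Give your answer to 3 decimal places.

P(H | E) ≈ 0.289

Write H for 'the subject carries the genetic variant'. Prior odds H:¬H = 0.106/0.894 = 0.11857. For the 'positive' outcome, the likelihood ratio is 0.944/0.275 = 3.4327.
Posterior odds = 0.11857 × 3.4327 = 0.40701, so P(H|E) = 0.40701/(1+0.40701) = 0.289.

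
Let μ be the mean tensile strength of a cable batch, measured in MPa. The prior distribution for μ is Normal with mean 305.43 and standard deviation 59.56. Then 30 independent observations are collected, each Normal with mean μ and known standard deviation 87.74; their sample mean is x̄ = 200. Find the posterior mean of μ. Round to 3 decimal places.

Posterior mean ≈ 207.112

Prior precision 1/τ₀² = 1/59.56² = 0.00028190; data precision n/σ² = 30/87.74² = 0.00389696.
Posterior precision = 0.00028190 + 0.00389696 = 0.00417886.
Posterior mean = (0.00028190·305.43 + 0.00389696·200) / 0.00417886 = 207.112.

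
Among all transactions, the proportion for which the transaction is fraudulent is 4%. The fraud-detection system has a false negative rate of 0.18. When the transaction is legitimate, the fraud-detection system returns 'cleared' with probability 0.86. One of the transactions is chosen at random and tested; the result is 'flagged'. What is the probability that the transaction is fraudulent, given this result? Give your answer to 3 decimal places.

Write H for 'the transaction is fraudulent'. Prior odds H:¬H = 0.04/0.96 = 0.041667. For the 'flagged' outcome, the likelihood ratio is 0.82/0.14 = 5.8571.
Posterior odds = 0.041667 × 5.8571 = 0.24405, so P(H|E) = 0.24405/(1+0.24405) = 0.196.

P(H | E) ≈ 0.196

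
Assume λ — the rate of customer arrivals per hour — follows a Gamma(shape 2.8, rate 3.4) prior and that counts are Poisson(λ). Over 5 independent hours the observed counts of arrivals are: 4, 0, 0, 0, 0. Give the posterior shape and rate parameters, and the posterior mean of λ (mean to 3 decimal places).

Posterior: Gamma(shape=6.8, rate=8.4); mean ≈ 0.810

Total count ∑xᵢ = 4 over n = 5 hours.
Gamma is conjugate to the Poisson likelihood: posterior is Gamma(shape = 2.8+4 = 6.8, rate = 3.4+5 = 8.4).
Posterior mean = shape/rate = 6.8/8.4 = 0.810.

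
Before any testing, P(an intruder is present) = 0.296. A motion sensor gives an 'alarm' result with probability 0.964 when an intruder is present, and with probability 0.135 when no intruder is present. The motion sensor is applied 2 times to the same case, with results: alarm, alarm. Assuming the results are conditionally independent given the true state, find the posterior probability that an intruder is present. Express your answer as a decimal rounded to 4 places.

Let H be the event that an intruder is present; start with P(H) = 0.296. P('alarm'|H) = 0.964, P('alarm'|¬H) = 0.135.
Update on result 1 ('alarm'): P(H) ← 0.964·0.2960 / (0.964·0.2960 + 0.135·0.7040) = 0.28534/0.38038 = 0.7501.
Update on result 2 ('alarm'): P(H) ← 0.964·0.7501 / (0.964·0.7501 + 0.135·0.2499) = 0.72314/0.75687 = 0.9554.

Posterior P(H) ≈ 0.9554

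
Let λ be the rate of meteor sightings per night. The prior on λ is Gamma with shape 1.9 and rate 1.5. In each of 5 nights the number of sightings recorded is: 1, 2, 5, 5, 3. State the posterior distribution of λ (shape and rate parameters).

The Poisson likelihood adds the total count to the shape and the number of exposure periods to the rate. Here ∑xᵢ = 16 and n = 5, so shape 1.9→17.9 and rate 1.5→6.5.

Posterior: Gamma(shape=17.9, rate=6.5)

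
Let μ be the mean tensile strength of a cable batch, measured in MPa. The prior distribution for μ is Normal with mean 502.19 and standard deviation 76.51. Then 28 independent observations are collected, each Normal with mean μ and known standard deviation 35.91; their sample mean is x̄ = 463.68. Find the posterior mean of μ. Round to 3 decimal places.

With known σ, the Normal prior is conjugate. Weight on the data is w = (n/σ²)/(n/σ² + 1/τ₀²) = 0.0217134/(0.0217134+0.00017083) = 0.99219.
Posterior mean = w·x̄ + (1−w)·μ₀ = 0.99219·463.68 + 0.0078061·502.19 = 463.981.

Posterior mean ≈ 463.981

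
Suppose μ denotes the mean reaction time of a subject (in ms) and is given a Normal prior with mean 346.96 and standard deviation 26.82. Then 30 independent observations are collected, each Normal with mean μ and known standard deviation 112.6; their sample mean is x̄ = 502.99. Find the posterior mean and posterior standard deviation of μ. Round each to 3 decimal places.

With known σ, the Normal prior is conjugate. Weight on the data is w = (n/σ²)/(n/σ² + 1/τ₀²) = 0.00236616/(0.00236616+0.00139022) = 0.62991.
Posterior mean = w·x̄ + (1−w)·μ₀ = 0.62991·502.99 + 0.37009·346.96 = 445.244. Posterior variance = 1/(0.00236616+0.00139022) = 266.214, so SD = 16.316.

Posterior mean ≈ 445.244; posterior SD ≈ 16.316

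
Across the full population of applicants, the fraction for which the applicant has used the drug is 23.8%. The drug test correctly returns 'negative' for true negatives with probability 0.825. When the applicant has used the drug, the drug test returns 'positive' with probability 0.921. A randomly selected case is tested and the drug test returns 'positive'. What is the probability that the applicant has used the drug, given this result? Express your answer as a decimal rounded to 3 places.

P(H | E) ≈ 0.622

Write H for 'the applicant has used the drug'. Prior odds H:¬H = 0.238/0.762 = 0.31234. For the 'positive' outcome, the likelihood ratio is 0.921/0.175 = 5.2629.
Posterior odds = 0.31234 × 5.2629 = 1.6438, so P(H|E) = 1.6438/(1+1.6438) = 0.622.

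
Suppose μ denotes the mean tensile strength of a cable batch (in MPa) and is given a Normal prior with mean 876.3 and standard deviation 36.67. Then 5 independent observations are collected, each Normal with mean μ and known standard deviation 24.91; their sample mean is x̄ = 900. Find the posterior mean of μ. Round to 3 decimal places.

With known σ, the Normal prior is conjugate. Weight on the data is w = (n/σ²)/(n/σ² + 1/τ₀²) = 0.00805791/(0.00805791+0.00074367) = 0.91551.
Posterior mean = w·x̄ + (1−w)·μ₀ = 0.91551·900 + 0.084492·876.3 = 897.998.

Posterior mean ≈ 897.998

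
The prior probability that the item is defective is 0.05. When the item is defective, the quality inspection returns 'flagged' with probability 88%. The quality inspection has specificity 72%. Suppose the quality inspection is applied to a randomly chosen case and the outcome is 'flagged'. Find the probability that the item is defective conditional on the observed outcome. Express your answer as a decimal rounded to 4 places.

P(H | E) ≈ 0.1419

Let H be the event that the item is defective. P(H) = 0.05, so P(¬H) = 0.95. With E the 'flagged' result, P(E|H) = 0.88 and P(E|¬H) = 0.28.
P(E) = 0.88·0.05 + 0.28·0.95 = 0.044000 + 0.26600 = 0.31000.
By Bayes' theorem, P(H|E) = 0.044000 / 0.31000 = 0.1419.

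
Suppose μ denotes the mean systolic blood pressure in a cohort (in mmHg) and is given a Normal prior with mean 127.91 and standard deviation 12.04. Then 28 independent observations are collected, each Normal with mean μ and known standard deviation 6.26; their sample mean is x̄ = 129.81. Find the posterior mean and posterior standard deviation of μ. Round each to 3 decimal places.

With known σ, the Normal prior is conjugate. Weight on the data is w = (n/σ²)/(n/σ² + 1/τ₀²) = 0.714512/(0.714512+0.00689838) = 0.99044.
Posterior mean = w·x̄ + (1−w)·μ₀ = 0.99044·129.81 + 0.0095624·127.91 = 129.792. Posterior variance = 1/(0.714512+0.00689838) = 1.38617, so SD = 1.177.

Posterior mean ≈ 129.792; posterior SD ≈ 1.177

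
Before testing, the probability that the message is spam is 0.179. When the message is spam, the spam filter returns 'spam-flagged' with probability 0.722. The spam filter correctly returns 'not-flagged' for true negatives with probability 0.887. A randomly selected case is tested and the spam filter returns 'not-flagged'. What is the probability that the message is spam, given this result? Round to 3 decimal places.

Write H for 'the message is spam'. Prior odds H:¬H = 0.179/0.821 = 0.21803. For the 'not-flagged' outcome, the likelihood ratio is 0.278/0.887 = 0.31342.
Posterior odds = 0.21803 × 0.31342 = 0.068333, so P(H|E) = 0.068333/(1+0.068333) = 0.064.

P(H | E) ≈ 0.064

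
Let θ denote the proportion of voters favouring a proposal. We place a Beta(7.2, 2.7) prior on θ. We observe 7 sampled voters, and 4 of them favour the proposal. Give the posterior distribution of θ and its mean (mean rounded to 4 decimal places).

Posterior: Beta(11.2, 5.7); mean ≈ 0.6627

Observing 4 successes and 3 failures updates Beta(7.2, 2.7) by adding the success and failure counts to the two shape parameters: α = 7.2+4 = 11.2, β = 2.7+3 = 5.7.
E[θ | data] = 11.2/(11.2+5.7) = 0.6627.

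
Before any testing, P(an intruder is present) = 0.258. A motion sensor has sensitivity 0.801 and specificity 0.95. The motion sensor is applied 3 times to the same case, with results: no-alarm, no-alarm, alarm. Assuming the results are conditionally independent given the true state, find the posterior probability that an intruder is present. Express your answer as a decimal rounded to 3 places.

Let H be the event that an intruder is present; start with P(H) = 0.258. P('alarm'|H) = 0.801, P('alarm'|¬H) = 0.05.
Update on result 1 ('no-alarm'): P(H) ← 0.199·0.2580 / (0.199·0.2580 + 0.95·0.7420) = 0.051342/0.75624 = 0.0679.
Update on result 2 ('no-alarm'): P(H) ← 0.199·0.0679 / (0.199·0.0679 + 0.95·0.9321) = 0.013510/0.89901 = 0.0150.
Update on result 3 ('alarm'): P(H) ← 0.801·0.0150 / (0.801·0.0150 + 0.05·0.9850) = 0.012037/0.061286 = 0.1964.

Posterior P(H) ≈ 0.196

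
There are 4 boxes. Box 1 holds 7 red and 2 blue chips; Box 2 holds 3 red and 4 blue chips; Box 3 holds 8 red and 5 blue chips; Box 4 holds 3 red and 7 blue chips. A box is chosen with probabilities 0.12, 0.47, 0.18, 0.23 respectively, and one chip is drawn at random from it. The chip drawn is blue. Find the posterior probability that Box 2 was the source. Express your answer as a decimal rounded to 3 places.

Posterior probability ≈ 0.511

Tabulate prior·likelihood by source: [1] prior 0.12, lik 0.2222, product 0.02667; [2] prior 0.47, lik 0.5714, product 0.2686; [3] prior 0.18, lik 0.3846, product 0.06923; [4] prior 0.23, lik 0.7, product 0.1610.
Normalizing constant = 0.52547; the posterior for Box 2 is its product over the sum, 0.2686/0.52547 = 0.511.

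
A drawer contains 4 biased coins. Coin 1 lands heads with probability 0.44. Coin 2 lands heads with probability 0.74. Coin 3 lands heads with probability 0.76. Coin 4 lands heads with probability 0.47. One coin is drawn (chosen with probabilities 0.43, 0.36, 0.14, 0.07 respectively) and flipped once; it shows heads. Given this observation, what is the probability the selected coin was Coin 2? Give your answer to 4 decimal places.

Posterior probability ≈ 0.4478

Tabulate prior·likelihood by source: [1] prior 0.43, lik 0.44, product 0.1892; [2] prior 0.36, lik 0.74, product 0.2664; [3] prior 0.14, lik 0.76, product 0.1064; [4] prior 0.07, lik 0.47, product 0.03290.
Normalizing constant = 0.59490; the posterior for Coin 2 is its product over the sum, 0.2664/0.59490 = 0.4478.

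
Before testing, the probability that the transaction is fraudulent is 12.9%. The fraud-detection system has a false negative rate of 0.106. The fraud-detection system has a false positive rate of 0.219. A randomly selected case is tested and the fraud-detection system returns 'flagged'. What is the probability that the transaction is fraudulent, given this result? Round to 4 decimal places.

Let H be the event that the transaction is fraudulent. P(H) = 0.129, so P(¬H) = 0.871. With E the 'flagged' result, P(E|H) = 0.894 and P(E|¬H) = 0.219.
P(E) = 0.894·0.129 + 0.219·0.871 = 0.11533 + 0.19075 = 0.30607.
By Bayes' theorem, P(H|E) = 0.11533 / 0.30607 = 0.3768.

P(H | E) ≈ 0.3768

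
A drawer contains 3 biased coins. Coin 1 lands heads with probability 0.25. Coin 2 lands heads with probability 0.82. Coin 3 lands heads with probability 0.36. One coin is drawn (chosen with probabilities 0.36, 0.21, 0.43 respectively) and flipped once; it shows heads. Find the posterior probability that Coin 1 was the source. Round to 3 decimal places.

P(heads|C1) = 0.25; P(heads|C2) = 0.82; P(heads|C3) = 0.36.
Prior × likelihood for each source: 0.36·0.25=0.09000, 0.21·0.82=0.1722, 0.43·0.36=0.1548. Summing gives P(heads) = 0.41700.
P(Coin 1 | heads) = 0.09000 / 0.41700 = 0.216.

Posterior probability ≈ 0.216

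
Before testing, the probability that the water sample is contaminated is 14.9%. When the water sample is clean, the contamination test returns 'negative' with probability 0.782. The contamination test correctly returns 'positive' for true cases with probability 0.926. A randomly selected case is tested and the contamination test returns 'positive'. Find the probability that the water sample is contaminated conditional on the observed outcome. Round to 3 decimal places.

Write H for 'the water sample is contaminated'. Prior odds H:¬H = 0.149/0.851 = 0.17509. For the 'positive' outcome, the likelihood ratio is 0.926/0.218 = 4.2477.
Posterior odds = 0.17509 × 4.2477 = 0.74372, so P(H|E) = 0.74372/(1+0.74372) = 0.427.

P(H | E) ≈ 0.427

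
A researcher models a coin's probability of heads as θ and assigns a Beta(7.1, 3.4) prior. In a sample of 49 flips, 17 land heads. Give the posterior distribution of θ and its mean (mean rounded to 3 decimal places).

Posterior: Beta(24.1, 35.4); mean ≈ 0.405

Observing 17 successes and 32 failures updates Beta(7.1, 3.4) by adding the success and failure counts to the two shape parameters: α = 7.1+17 = 24.1, β = 3.4+32 = 35.4.
E[θ | data] = 24.1/(24.1+35.4) = 0.405.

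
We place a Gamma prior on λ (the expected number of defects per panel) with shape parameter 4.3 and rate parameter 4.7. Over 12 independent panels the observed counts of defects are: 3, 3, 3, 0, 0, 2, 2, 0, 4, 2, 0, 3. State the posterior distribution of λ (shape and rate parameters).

The Poisson likelihood adds the total count to the shape and the number of exposure periods to the rate. Here ∑xᵢ = 22 and n = 12, so shape 4.3→26.3 and rate 4.7→16.7.

Posterior: Gamma(shape=26.3, rate=16.7)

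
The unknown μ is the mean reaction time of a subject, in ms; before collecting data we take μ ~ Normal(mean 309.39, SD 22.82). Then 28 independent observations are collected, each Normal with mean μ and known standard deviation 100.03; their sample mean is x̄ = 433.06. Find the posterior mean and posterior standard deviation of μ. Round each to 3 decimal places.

Prior precision 1/τ₀² = 1/22.82² = 0.00192030; data precision n/σ² = 28/100.03² = 0.00279832.
Posterior precision = 0.00192030 + 0.00279832 = 0.00471862, giving posterior SD = 1/√0.00471862 = 14.558.
Posterior mean = (0.00192030·309.39 + 0.00279832·433.06) / 0.00471862 = 382.731.

Posterior mean ≈ 382.731; posterior SD ≈ 14.558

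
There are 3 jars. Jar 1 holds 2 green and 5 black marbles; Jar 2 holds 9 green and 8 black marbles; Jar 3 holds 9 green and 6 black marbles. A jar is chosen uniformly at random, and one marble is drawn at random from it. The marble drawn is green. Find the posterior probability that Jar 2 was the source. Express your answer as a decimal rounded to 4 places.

P(green|Jar 1) = 0.2857; P(green|Jar 2) = 0.5294; P(green|Jar 3) = 0.6.
Prior × likelihood for each source: 0.333333·0.2857=0.09524, 0.333333·0.5294=0.1765, 0.333333·0.6=0.2000. Summing gives P(green) = 0.47171.
P(Jar 2 | green) = 0.1765 / 0.47171 = 0.3741.

Posterior probability ≈ 0.3741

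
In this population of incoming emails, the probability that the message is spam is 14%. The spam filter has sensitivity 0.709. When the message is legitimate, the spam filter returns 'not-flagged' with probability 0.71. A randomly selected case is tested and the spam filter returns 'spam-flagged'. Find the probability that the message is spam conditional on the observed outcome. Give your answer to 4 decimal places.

Write H for 'the message is spam'. Prior odds H:¬H = 0.14/0.86 = 0.16279. For the 'spam-flagged' outcome, the likelihood ratio is 0.709/0.29 = 2.4448.
Posterior odds = 0.16279 × 2.4448 = 0.39800, so P(H|E) = 0.39800/(1+0.39800) = 0.2847.

P(H | E) ≈ 0.2847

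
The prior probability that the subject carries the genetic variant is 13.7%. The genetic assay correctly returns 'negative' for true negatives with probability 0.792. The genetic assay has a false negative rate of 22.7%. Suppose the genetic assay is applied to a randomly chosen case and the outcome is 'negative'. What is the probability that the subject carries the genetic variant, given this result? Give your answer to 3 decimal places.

P(H | E) ≈ 0.044

Let H be the event that the subject carries the genetic variant. P(H) = 0.137, so P(¬H) = 0.863. With E the 'negative' result, P(E|H) = 0.227 and P(E|¬H) = 0.792.
P(E) = 0.227·0.137 + 0.792·0.863 = 0.031099 + 0.68350 = 0.71459.
By Bayes' theorem, P(H|E) = 0.031099 / 0.71459 = 0.044.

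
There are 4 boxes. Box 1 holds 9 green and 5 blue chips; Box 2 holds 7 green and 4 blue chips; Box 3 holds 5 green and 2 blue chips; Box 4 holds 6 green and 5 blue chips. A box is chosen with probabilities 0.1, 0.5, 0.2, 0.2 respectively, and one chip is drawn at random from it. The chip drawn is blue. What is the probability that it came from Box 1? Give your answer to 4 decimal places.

P(blue|Box 1) = 0.3571; P(blue|Box 2) = 0.3636; P(blue|Box 3) = 0.2857; P(blue|Box 4) = 0.4545.
Prior × likelihood for each source: 0.1·0.3571=0.03571, 0.5·0.3636=0.1818, 0.2·0.2857=0.05714, 0.2·0.4545=0.09091. Summing gives P(blue) = 0.36558.
P(Box 1 | blue) = 0.03571 / 0.36558 = 0.0977.

Posterior probability ≈ 0.0977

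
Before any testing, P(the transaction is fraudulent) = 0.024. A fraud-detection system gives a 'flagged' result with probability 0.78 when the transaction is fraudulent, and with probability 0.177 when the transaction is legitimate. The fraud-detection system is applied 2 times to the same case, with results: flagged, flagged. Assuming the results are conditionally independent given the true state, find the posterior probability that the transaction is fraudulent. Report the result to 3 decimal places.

Let H be the event that the transaction is fraudulent; start with P(H) = 0.024. P('flagged'|H) = 0.78, P('flagged'|¬H) = 0.177.
Update on result 1 ('flagged'): P(H) ← 0.78·0.0240 / (0.78·0.0240 + 0.177·0.9760) = 0.018720/0.19147 = 0.0978.
Update on result 2 ('flagged'): P(H) ← 0.78·0.0978 / (0.78·0.0978 + 0.177·0.9022) = 0.076260/0.23595 = 0.3232.

Posterior P(H) ≈ 0.323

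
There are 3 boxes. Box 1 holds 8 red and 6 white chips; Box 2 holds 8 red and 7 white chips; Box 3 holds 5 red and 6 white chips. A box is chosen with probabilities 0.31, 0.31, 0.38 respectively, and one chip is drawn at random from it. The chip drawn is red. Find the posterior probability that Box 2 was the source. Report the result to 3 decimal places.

Posterior probability ≈ 0.321

Tabulate prior·likelihood by source: [1] prior 0.31, lik 0.5714, product 0.1771; [2] prior 0.31, lik 0.5333, product 0.1653; [3] prior 0.38, lik 0.4545, product 0.1727.
Normalizing constant = 0.51520; the posterior for Box 2 is its product over the sum, 0.1653/0.51520 = 0.321.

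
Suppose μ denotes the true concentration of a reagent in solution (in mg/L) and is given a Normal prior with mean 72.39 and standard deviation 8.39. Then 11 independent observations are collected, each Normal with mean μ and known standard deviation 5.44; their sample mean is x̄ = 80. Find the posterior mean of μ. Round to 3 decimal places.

Prior precision 1/τ₀² = 1/8.39² = 0.0142061; data precision n/σ² = 11/5.44² = 0.371702.
Posterior precision = 0.0142061 + 0.371702 = 0.385908.
Posterior mean = (0.0142061·72.39 + 0.371702·80) / 0.385908 = 79.720.

Posterior mean ≈ 79.720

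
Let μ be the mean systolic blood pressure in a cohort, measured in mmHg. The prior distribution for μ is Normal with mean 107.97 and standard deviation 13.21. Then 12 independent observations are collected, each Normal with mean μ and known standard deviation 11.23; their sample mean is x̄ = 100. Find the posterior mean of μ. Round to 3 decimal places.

With known σ, the Normal prior is conjugate. Weight on the data is w = (n/σ²)/(n/σ² + 1/τ₀²) = 0.0951528/(0.0951528+0.00573052) = 0.94320.
Posterior mean = w·x̄ + (1−w)·μ₀ = 0.94320·100 + 0.056803·107.97 = 100.453.

Posterior mean ≈ 100.453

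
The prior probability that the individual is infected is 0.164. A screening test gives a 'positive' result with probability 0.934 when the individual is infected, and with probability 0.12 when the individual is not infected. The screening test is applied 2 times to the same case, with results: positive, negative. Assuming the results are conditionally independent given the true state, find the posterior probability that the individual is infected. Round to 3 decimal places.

Posterior P(H) ≈ 0.103

With H the event that the individual is infected, the joint likelihood of the observed sequence is P(data|H) = 0.934·0.066 = 0.061644 and P(data|¬H) = 0.12·0.88 = 0.10560.
Bayes: P(H|data) = 0.164·0.061644 / (0.164·0.061644 + 0.836·0.10560) = 0.010110/0.098391 = 0.1027.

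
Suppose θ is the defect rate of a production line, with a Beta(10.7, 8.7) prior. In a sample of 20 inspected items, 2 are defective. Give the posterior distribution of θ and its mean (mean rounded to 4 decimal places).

The binomial likelihood is conjugate to the Beta prior: with 2 successes and 18 failures, the posterior is Beta(10.7+2, 8.7+18) = Beta(12.7, 26.7).
E[θ | data] = 12.7/(12.7+26.7) = 0.3223.

Posterior: Beta(12.7, 26.7); mean ≈ 0.3223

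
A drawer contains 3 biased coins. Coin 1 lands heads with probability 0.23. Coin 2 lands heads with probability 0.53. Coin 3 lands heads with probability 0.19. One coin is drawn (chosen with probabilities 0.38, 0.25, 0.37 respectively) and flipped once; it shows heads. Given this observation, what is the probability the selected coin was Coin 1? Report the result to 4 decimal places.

Tabulate prior·likelihood by source: [1] prior 0.38, lik 0.23, product 0.08740; [2] prior 0.25, lik 0.53, product 0.1325; [3] prior 0.37, lik 0.19, product 0.07030.
Normalizing constant = 0.29020; the posterior for Coin 1 is its product over the sum, 0.08740/0.29020 = 0.3012.

Posterior probability ≈ 0.3012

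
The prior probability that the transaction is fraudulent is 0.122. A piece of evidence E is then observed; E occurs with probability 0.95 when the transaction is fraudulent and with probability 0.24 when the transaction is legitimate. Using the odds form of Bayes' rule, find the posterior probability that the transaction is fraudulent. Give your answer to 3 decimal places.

Prior odds = 0.122/(1−0.122) = 0.13895.
Likelihood ratio for E = 0.95/0.24 = 3.9583.
Posterior odds = prior odds × LR = 0.55002.
Posterior probability = odds/(1+odds) = 0.55002/1.5500 = 0.355.

Posterior probability ≈ 0.355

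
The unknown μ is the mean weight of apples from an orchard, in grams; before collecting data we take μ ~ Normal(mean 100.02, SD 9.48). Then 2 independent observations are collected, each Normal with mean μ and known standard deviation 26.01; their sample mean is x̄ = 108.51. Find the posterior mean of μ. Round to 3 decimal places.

With known σ, the Normal prior is conjugate. Weight on the data is w = (n/σ²)/(n/σ² + 1/τ₀²) = 0.00295631/(0.00295631+0.0111271) = 0.20991.
Posterior mean = w·x̄ + (1−w)·μ₀ = 0.20991·108.51 + 0.79009·100.02 = 101.802.

Posterior mean ≈ 101.802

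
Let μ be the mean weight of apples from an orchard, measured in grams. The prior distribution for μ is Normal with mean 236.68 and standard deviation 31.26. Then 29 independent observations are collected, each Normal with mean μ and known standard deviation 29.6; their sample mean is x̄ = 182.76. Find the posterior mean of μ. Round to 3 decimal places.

With known σ, the Normal prior is conjugate. Weight on the data is w = (n/σ²)/(n/σ² + 1/τ₀²) = 0.0330990/(0.0330990+0.00102334) = 0.97001.
Posterior mean = w·x̄ + (1−w)·μ₀ = 0.97001·182.76 + 0.029990·236.68 = 184.377.

Posterior mean ≈ 184.377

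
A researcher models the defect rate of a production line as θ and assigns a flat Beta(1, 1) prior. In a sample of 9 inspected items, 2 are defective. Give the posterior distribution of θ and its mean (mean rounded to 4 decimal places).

Observing 2 successes and 7 failures updates Beta(1, 1) by adding the success and failure counts to the two shape parameters: α = 1+2 = 3, β = 1+7 = 8.
E[θ | data] = 3/(3+8) = 0.2727.

Posterior: Beta(3, 8); mean ≈ 0.2727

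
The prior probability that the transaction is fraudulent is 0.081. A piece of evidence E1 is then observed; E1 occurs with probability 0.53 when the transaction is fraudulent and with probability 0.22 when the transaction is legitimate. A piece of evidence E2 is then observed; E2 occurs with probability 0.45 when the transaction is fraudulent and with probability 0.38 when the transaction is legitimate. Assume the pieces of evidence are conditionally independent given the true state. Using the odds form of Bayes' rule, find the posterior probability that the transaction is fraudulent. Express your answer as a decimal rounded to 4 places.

Posterior probability ≈ 0.2009

Prior odds = 0.081/(1−0.081) = 0.088139.
Likelihood ratio for E1 = 0.53/0.22 = 2.4091.
Likelihood ratio for E2 = 0.45/0.38 = 1.1842.
Posterior odds = prior odds × LR₁ × LR₂ = 0.25145.
Posterior probability = odds/(1+odds) = 0.25145/1.2514 = 0.2009.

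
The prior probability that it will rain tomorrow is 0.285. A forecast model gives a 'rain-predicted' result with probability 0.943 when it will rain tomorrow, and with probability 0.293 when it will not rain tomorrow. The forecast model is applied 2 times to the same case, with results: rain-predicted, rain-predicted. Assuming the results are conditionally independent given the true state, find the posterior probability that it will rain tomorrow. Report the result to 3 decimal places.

Posterior P(H) ≈ 0.805

Let H be the event that it will rain tomorrow; start with P(H) = 0.285. P('rain-predicted'|H) = 0.943, P('rain-predicted'|¬H) = 0.293.
Update on result 1 ('rain-predicted'): P(H) ← 0.943·0.2850 / (0.943·0.2850 + 0.293·0.7150) = 0.26875/0.47825 = 0.5620.
Update on result 2 ('rain-predicted'): P(H) ← 0.943·0.5620 / (0.943·0.5620 + 0.293·0.4380) = 0.52992/0.65827 = 0.8050.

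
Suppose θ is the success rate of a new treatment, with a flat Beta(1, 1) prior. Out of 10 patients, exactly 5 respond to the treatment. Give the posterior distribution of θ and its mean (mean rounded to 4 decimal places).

The binomial likelihood is conjugate to the Beta prior: with 5 successes and 5 failures, the posterior is Beta(1+5, 1+5) = Beta(6, 6).
E[θ | data] = 6/(6+6) = 0.5000.

Posterior: Beta(6, 6); mean ≈ 0.5000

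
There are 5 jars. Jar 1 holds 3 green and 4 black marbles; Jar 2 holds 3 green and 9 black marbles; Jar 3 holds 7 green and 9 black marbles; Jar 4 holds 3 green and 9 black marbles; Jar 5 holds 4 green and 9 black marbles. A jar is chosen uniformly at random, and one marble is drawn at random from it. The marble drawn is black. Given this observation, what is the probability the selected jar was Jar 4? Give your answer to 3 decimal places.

Posterior probability ≈ 0.225

Tabulate prior·likelihood by source: [1] prior 0.2, lik 0.5714, product 0.1143; [2] prior 0.2, lik 0.75, product 0.1500; [3] prior 0.2, lik 0.5625, product 0.1125; [4] prior 0.2, lik 0.75, product 0.1500; [5] prior 0.2, lik 0.6923, product 0.1385.
Normalizing constant = 0.66525; the posterior for Jar 4 is its product over the sum, 0.1500/0.66525 = 0.225.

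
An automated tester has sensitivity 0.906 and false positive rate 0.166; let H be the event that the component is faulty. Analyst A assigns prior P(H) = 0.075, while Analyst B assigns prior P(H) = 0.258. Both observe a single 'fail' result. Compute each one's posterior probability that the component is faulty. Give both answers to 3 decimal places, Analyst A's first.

P('+'|H) = 0.906, P('+'|¬H) = 0.166.
Analyst A: numerator 0.906·0.075 = 0.067950; evidence = 0.067950+0.166·0.925 = 0.22150; posterior = 0.307.
Analyst B: numerator 0.906·0.258 = 0.23375; evidence = 0.23375+0.166·0.742 = 0.35692; posterior = 0.655.

Analyst A: 0.307; Analyst B: 0.655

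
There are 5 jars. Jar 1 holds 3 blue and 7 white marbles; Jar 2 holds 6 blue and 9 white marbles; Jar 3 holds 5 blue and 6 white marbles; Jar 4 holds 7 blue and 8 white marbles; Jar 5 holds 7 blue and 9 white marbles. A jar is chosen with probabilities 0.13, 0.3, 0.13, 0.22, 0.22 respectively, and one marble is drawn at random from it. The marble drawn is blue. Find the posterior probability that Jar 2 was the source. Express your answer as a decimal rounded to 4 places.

Tabulate prior·likelihood by source: [1] prior 0.13, lik 0.3, product 0.03900; [2] prior 0.3, lik 0.4, product 0.1200; [3] prior 0.13, lik 0.4545, product 0.05909; [4] prior 0.22, lik 0.4667, product 0.1027; [5] prior 0.22, lik 0.4375, product 0.09625.
Normalizing constant = 0.41701; the posterior for Jar 2 is its product over the sum, 0.1200/0.41701 = 0.2878.

Posterior probability ≈ 0.2878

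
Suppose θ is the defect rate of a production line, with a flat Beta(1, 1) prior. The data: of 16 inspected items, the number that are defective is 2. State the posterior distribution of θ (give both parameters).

Posterior: Beta(3, 15)

Observing 2 successes and 14 failures updates Beta(1, 1) by adding the success and failure counts to the two shape parameters: α = 1+2 = 3, β = 1+14 = 15.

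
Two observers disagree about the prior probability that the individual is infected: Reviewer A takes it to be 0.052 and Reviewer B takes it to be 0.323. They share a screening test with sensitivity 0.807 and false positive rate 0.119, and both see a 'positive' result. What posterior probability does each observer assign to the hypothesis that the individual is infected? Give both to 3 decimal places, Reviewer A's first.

P('+'|H) = 0.807, P('+'|¬H) = 0.119.
Reviewer A: numerator 0.807·0.052 = 0.041964; evidence = 0.041964+0.119·0.948 = 0.15478; posterior = 0.271.
Reviewer B: numerator 0.807·0.323 = 0.26066; evidence = 0.26066+0.119·0.677 = 0.34122; posterior = 0.764.

Reviewer A: 0.271; Reviewer B: 0.764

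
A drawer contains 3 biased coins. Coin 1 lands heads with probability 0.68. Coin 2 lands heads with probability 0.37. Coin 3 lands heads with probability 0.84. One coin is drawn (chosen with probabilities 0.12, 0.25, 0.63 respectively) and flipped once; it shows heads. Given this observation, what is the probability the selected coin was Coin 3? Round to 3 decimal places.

Posterior probability ≈ 0.752

Tabulate prior·likelihood by source: [1] prior 0.12, lik 0.68, product 0.08160; [2] prior 0.25, lik 0.37, product 0.09250; [3] prior 0.63, lik 0.84, product 0.5292.
Normalizing constant = 0.70330; the posterior for Coin 3 is its product over the sum, 0.5292/0.70330 = 0.752.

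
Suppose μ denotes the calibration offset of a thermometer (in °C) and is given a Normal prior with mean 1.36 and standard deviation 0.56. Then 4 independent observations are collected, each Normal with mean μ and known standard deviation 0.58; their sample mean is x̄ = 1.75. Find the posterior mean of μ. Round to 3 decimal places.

Posterior mean ≈ 1.668

Prior precision 1/τ₀² = 1/0.56² = 3.18878; data precision n/σ² = 4/0.58² = 11.8906.
Posterior precision = 3.18878 + 11.8906 = 15.0794.
Posterior mean = (3.18878·1.36 + 11.8906·1.75) / 15.0794 = 1.668.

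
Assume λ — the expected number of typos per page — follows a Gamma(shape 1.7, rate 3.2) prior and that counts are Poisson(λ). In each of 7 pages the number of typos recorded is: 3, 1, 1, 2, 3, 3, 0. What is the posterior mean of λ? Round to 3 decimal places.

Posterior mean ≈ 1.441

The Poisson likelihood adds the total count to the shape and the number of exposure periods to the rate. Here ∑xᵢ = 13 and n = 7, so shape 1.7→14.7 and rate 3.2→10.2.
Posterior mean = shape/rate = 14.7/10.2 = 1.441.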